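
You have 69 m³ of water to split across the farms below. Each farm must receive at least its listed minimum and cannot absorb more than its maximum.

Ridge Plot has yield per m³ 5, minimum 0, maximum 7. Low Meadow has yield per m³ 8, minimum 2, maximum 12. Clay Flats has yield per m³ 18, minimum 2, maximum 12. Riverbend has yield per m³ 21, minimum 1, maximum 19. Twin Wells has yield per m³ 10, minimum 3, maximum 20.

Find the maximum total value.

941

Meeting every minimum uses 0+2+2+1+3 = 8 m³, leaving 61.
Order the farms by yield per m³: Riverbend 21 > Clay Flats 18 > Twin Wells 10 > Low Meadow 8 > Ridge Plot 5.
Riverbend takes 18 more to reach its cap of 19 → 43 left.
Give Clay Flats 10 more to hit its cap of 12 → 33 left.
Give Twin Wells 17 more to hit its cap of 20 → 16 left.
Low Meadow: +10 to 12 (cap) → 6 left.
Ridge Plot: +6 (room for 7) → 6. Pool exhausted.
Total = 5×6 + 8×12 + 18×12 + 21×19 + 10×20 = 941.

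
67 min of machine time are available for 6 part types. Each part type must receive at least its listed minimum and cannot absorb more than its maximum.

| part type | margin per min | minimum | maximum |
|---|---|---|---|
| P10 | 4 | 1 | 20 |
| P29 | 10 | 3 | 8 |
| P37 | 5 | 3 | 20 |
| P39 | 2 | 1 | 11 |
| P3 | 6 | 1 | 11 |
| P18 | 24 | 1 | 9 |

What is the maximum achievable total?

Meeting every minimum uses 1+3+3+1+1+1 = 10 min, leaving 57.
Order the part types by margin per min: P18 24 > P29 10 > P3 6 > P37 5 > P10 4 > P39 2.
Give P18 8 more to hit its cap of 9 → 49 left.
P29: +5 to 8 (cap) → 44 left.
P3: +10 to 11 (cap) → 34 left.
Give P37 17 more to hit its cap of 20 → 17 left.
Only 17 left; P10 takes them to reach 18.
Total = 4×18 + 10×8 + 5×20 + 2×1 + 6×11 + 24×9 = 536.

536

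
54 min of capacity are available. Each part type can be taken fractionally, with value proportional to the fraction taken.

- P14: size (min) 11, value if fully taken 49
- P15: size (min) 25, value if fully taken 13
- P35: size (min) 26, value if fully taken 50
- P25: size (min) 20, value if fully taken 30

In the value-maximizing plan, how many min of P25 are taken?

Sort by value density: P14 49/11≈4.45, P35 50/26≈1.92, P25 30/20≈1.5, P15 13/25≈0.52.
P14: take in full, 11 min for value 49 → 43 left.
P35: take in full, 26 min for value 50 → 17 left.
Only 17 min remain; take 17/20 of P25 for value 30×17/20 = 25.5.

17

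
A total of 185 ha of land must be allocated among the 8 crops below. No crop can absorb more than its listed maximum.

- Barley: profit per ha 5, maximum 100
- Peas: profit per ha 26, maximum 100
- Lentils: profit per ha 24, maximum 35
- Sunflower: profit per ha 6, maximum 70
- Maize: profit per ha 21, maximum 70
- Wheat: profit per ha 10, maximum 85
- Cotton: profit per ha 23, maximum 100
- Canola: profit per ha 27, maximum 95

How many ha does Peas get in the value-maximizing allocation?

90

Rank by profit per ha: Canola 27 > Peas 26 > Lentils 24 > Cotton 23 > Maize 21 > Wheat 10 > Sunflower 6 > Barley 5.
Give Canola 95 to hit its cap of 95 ; 90 left.
Peas has room for 100 but only 90 remain, so it gets 90.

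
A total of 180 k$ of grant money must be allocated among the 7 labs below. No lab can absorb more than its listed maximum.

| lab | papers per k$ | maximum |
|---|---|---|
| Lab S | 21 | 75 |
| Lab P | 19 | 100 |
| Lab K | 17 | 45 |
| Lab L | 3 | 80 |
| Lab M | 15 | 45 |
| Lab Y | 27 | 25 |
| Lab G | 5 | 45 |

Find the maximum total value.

Rank by papers per k$: Lab Y 27 > Lab S 21 > Lab P 19 > Lab K 17 > Lab M 15 > Lab G 5 > Lab L 3.
Lab Y: +25 to 25 (cap) — 155 left.
Give Lab S 75 to hit its cap of 75 — 80 left.
Lab P has room for 100 but only 80 remain, so it gets 80.
Total = 21×75 + 19×80 + 27×25 = 3770.

3770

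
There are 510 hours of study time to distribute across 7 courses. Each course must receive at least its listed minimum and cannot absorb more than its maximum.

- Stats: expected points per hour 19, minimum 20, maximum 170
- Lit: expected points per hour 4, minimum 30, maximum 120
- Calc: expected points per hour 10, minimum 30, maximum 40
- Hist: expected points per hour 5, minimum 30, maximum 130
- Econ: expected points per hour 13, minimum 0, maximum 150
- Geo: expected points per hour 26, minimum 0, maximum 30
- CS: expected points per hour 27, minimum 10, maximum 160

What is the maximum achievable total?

9680

Meeting every minimum uses 20+30+30+30+0+0+10 = 120 hours, leaving 390.
Rank by expected points per hour: CS 27 > Geo 26 > Stats 19 > Econ 13 > Calc 10 > Hist 5 > Lit 4.
Give CS 150 more to hit its cap of 160 — 240 left.
Geo: +30 to 30 (cap) — 210 left.
Stats: +150 to 170 (cap) — 60 left.
Econ: +60 (room for 150) → 60. Pool exhausted.
Total = 19×170 + 4×30 + 10×30 + 5×30 + 13×60 + 26×30 + 27×160 = 9680.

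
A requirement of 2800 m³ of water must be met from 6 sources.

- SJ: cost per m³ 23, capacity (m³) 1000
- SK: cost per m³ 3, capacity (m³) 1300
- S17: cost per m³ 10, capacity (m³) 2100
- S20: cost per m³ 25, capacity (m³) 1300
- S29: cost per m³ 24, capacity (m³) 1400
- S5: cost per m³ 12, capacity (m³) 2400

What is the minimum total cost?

Cheapest first:
Take 1300 from SK at 3 ; need 1500 more.
S17 (10): take the remaining 1500 ; done.
S5, SJ, S29, S20: unused.
Cost = 1300×3 + 1500×10 = 18900.

18900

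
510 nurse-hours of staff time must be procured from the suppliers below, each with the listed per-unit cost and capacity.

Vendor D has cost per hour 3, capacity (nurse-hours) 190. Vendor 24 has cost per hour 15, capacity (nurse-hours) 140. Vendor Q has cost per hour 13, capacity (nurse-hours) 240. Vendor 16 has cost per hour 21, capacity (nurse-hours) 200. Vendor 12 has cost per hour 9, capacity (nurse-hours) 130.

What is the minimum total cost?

Use suppliers in increasing cost order.
Vendor D (3): use full 190 — 320 nurse-hours to go.
Vendor 12 at 9: take all 130 nurse-hours — 190 still needed.
Vendor Q at 13: take 190 of its 240 — requirement met.
Vendor 24, Vendor 16: unused.
Cost = 190×3 + 130×9 + 190×13 = 4210.

4210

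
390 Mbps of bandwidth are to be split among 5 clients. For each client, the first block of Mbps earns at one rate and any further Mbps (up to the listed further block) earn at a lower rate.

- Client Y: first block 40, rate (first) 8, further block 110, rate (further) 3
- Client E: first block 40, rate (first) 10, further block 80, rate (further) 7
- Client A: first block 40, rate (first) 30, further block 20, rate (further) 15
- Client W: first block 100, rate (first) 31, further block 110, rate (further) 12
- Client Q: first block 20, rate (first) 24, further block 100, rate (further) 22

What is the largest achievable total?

Order all 10 blocks by rate: Client W/T1 31 > Client A/T1 30 > Client Q/T1 24 > Client Q/T2 22 > Client A/T2 15 > Client W/T2 12 > Client E/T1 10 > Client Y/T1 8 > Client E/T2 7 > Client Y/T2 3.
Fill Client W T1 block (100 at 31) → 290 left.
Client A T1 at 30: fill all 40 → 250 left.
Client Q/T1 (24): +20 → 230 left.
Client Q T2 at 22: fill all 100 → 130 left.
Client A T2 at 15: fill all 20 → 110 left.
Client W/T2 (12): +110 → 0 left.
Total = 31×100 + 30×40 + 24×20 + 22×100 + 15×20 + 12×110 = 8600.

8600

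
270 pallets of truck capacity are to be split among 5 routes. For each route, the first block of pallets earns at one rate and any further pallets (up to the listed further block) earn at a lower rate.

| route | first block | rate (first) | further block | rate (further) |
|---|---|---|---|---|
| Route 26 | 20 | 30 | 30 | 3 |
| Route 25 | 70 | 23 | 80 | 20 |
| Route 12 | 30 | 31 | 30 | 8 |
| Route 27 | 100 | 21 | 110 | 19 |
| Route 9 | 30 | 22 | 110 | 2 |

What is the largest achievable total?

Order all 10 blocks by rate: Route 12/T1 31 > Route 26/T1 30 > Route 25/T1 23 > Route 9/T1 22 > Route 27/T1 21 > Route 25/T2 20 > Route 27/T2 19 > Route 12/T2 8 > Route 26/T2 3 > Route 9/T2 2.
Fill Route 12 T1 block (30 at 31) → 240 left.
Route 26/T1 (30): +20 → 220 left.
Fill Route 25 T1 block (70 at 23) → 150 left.
Fill Route 9 T1 block (30 at 22) → 120 left.
Fill Route 27 T1 block (100 at 21) → 20 left.
Route 25/T2: +20 of 80 at 20; pool empty.
Total = 31×30 + 30×20 + 23×70 + 22×30 + 21×100 + 20×20 = 6300.

6300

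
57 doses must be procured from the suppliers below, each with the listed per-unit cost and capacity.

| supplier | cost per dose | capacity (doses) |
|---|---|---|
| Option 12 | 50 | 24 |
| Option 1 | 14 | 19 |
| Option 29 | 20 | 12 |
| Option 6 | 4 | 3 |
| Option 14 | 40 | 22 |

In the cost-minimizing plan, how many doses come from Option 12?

Use suppliers in increasing cost order.
Option 6 (4): use full 3 ; 54 doses to go.
Option 1 (14): use full 19 ; 35 doses to go.
Option 29 at 20: take all 12 doses ; 23 still needed.
Take 22 from Option 14 at 40 ; need 1 more.
Option 12 (50): take the remaining 1 ; done.

1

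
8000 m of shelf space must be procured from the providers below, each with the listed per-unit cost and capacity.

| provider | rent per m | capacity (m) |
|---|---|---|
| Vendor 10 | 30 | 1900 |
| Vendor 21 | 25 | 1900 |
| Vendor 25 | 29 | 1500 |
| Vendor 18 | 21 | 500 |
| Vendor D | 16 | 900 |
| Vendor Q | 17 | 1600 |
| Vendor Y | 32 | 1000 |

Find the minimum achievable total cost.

191100

Fill from the cheapest provider first.
Vendor D (16): use full 900 ; 7100 m to go.
Vendor Q at 17: take all 1600 m ; 5500 still needed.
Vendor 18 (21): use full 500 ; 5000 m to go.
Take 1900 from Vendor 21 at 25 ; need 3100 more.
Vendor 25 at 29: take all 1500 m ; 1600 still needed.
Take 1600 from Vendor 10 at 30 to finish.
Vendor Y: unused.
Cost = 900×16 + 1600×17 + 500×21 + 1900×25 + 1500×29 + 1600×30 = 191100.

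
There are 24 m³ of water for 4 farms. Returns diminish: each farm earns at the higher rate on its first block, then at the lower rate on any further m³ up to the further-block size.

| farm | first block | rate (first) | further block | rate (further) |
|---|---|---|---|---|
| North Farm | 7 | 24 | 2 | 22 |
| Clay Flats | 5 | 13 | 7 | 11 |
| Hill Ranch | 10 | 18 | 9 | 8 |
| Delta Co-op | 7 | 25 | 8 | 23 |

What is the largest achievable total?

Treat each block as its own option and order by rate: Delta Co-op/T1 25 > North Farm/T1 24 > Delta Co-op/T2 23 > North Farm/T2 22 > Hill Ranch/T1 18 > Clay Flats/T1 13 > Clay Flats/T2 11 > Hill Ranch/T2 8.
Delta Co-op/T1 (25): +7 — 17 left.
North Farm/T1 (24): +7 — 10 left.
Fill Delta Co-op T2 block (8 at 23) — 2 left.
North Farm T2 at 22: fill all 2 — 0 left.
Total = 25×7 + 24×7 + 23×8 + 22×2 = 571.

571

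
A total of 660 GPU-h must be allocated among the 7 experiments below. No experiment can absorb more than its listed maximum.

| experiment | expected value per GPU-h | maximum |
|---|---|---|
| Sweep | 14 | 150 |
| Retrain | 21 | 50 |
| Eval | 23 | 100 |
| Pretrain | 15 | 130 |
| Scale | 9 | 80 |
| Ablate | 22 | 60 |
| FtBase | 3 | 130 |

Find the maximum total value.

Rank by expected value per GPU-h: Eval 23 > Ablate 22 > Retrain 21 > Pretrain 15 > Sweep 14 > Scale 9 > FtBase 3.
Eval takes 100 to reach its cap of 100 — 560 left.
Ablate: +60 to 60 (cap) — 500 left.
Retrain: +50 to 50 (cap) — 450 left.
Pretrain takes 130 to reach its cap of 130 — 320 left.
Sweep takes 150 to reach its cap of 150 — 170 left.
Give Scale 80 to hit its cap of 80 — 90 left.
Only 90 left; FtBase takes them to reach 90.
Total = 14×150 + 21×50 + 23×100 + 15×130 + 9×80 + 22×60 + 3×90 = 9710.

9710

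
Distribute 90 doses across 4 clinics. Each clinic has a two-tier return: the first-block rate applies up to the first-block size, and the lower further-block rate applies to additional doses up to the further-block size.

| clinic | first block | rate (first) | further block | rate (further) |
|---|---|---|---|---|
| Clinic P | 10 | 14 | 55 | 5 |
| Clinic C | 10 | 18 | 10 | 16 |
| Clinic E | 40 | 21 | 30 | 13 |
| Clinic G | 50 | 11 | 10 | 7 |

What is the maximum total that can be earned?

1580

Rank every tier by rate: Clinic E/tier1 21 > Clinic C/tier1 18 > Clinic C/tier2 16 > Clinic P/tier1 14 > Clinic E/tier2 13 > Clinic G/tier1 11 > Clinic G/tier2 7 > Clinic P/tier2 5.
Clinic E tier1 at 21: fill all 40 ; 50 left.
Clinic C tier1 at 18: fill all 10 ; 40 left.
Clinic C/tier2 (16): +10 ; 30 left.
Clinic P/tier1 (14): +10 ; 20 left.
20 remain; put them into Clinic E tier2 at 13.
Total = 21×40 + 18×10 + 16×10 + 14×10 + 13×20 = 1580.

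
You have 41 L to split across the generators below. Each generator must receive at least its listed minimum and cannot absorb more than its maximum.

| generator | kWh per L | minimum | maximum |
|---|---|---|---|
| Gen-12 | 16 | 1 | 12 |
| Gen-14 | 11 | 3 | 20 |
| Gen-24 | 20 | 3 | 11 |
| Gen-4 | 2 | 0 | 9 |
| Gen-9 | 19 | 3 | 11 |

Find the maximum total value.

698

Meeting every minimum uses 1+3+3+0+3 = 10 L, leaving 31.
Highest kWh per L first: Gen-24 20 > Gen-9 19 > Gen-12 16 > Gen-14 11 > Gen-4 2.
Gen-24: +8 to 11 (cap) — 23 left.
Gen-9 takes 8 more to reach its cap of 11 — 15 left.
Give Gen-12 11 more to hit its cap of 12 — 4 left.
Only 4 left; Gen-14 takes them to reach 7.
Total = 16×12 + 11×7 + 20×11 + 19×11 = 698.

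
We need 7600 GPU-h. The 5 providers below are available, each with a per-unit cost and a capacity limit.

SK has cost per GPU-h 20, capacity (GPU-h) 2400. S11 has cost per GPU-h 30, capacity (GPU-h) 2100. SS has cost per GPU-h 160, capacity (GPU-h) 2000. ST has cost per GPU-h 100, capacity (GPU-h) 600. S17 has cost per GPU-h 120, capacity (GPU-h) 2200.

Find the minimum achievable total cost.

483000

Cheapest first:
Take 2400 from SK at 20 → need 5200 more.
Take 2100 from S11 at 30 → need 3100 more.
ST (100): use full 600 → 2500 GPU-h to go.
Take 2200 from S17 at 120 → need 300 more.
SS at 160: take 300 of its 2000 → requirement met.
Cost = 2400×20 + 2100×30 + 600×100 + 2200×120 + 300×160 = 483000.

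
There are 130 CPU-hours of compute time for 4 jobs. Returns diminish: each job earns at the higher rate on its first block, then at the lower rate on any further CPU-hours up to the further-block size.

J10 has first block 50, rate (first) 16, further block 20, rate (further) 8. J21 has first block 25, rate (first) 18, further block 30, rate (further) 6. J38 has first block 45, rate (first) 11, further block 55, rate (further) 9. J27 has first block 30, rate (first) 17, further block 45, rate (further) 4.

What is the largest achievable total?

Order all 8 blocks by rate: J21/tier1 18 > J27/tier1 17 > J10/tier1 16 > J38/tier1 11 > J38/tier2 9 > J10/tier2 8 > J21/tier2 6 > J27/tier2 4.
Fill J21 tier1 block (25 at 18) ; 105 left.
Fill J27 tier1 block (30 at 17) ; 75 left.
J10 tier1 at 16: fill all 50 ; 25 left.
J38 tier1 at 11: only 25 left, fill 25.
Total = 18×25 + 17×30 + 16×50 + 11×25 = 2035.

2035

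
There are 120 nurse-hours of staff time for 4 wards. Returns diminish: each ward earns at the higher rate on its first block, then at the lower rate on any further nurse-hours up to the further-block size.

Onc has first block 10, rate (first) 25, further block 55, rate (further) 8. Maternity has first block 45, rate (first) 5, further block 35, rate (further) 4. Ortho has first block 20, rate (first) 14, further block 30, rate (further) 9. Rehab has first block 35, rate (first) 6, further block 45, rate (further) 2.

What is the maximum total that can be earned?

1270

Order all 8 blocks by rate: Onc/first 25 > Ortho/first 14 > Ortho/second 9 > Onc/second 8 > Rehab/first 6 > Maternity/first 5 > Maternity/second 4 > Rehab/second 2.
Onc/first (25): +10 ; 110 left.
Fill Ortho first block (20 at 14) ; 90 left.
Ortho second at 9: fill all 30 ; 60 left.
Onc second at 8: fill all 55 ; 5 left.
5 remain; put them into Rehab first at 6.
Total = 25×10 + 14×20 + 9×30 + 8×55 + 6×5 = 1270.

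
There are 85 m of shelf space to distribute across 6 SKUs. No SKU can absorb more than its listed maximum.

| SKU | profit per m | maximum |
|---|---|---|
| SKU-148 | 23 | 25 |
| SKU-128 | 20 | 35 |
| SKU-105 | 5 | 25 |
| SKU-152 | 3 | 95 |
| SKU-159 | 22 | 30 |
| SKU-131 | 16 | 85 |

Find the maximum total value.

Highest profit per m first: SKU-148 23 > SKU-159 22 > SKU-128 20 > SKU-131 16 > SKU-105 5 > SKU-152 3.
Give SKU-148 25 to hit its cap of 25 ; 60 left.
SKU-159 takes 30 to reach its cap of 30 ; 30 left.
Only 30 left; SKU-128 takes them to reach 30.
Total = 23×25 + 20×30 + 22×30 = 1835.

1835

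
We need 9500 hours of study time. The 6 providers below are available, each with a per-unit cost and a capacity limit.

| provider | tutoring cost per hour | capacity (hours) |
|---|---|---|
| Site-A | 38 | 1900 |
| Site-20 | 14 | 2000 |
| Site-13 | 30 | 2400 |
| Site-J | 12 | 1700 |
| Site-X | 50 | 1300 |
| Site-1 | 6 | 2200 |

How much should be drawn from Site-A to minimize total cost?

Cheapest first:
Site-1 at 6: take all 2200 hours ; 7300 still needed.
Take 1700 from Site-J at 12 ; need 5600 more.
Take 2000 from Site-20 at 14 ; need 3600 more.
Take 2400 from Site-13 at 30 ; need 1200 more.
Site-A at 38: take 1200 of its 1900 ; requirement met.
Site-X: unused.

1200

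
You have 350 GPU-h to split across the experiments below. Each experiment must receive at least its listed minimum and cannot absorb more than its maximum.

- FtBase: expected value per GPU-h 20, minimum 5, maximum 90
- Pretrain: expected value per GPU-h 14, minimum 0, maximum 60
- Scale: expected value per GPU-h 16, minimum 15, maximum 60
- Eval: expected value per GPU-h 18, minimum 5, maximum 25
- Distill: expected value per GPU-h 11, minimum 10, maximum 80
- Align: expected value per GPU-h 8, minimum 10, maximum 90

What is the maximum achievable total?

Meeting every minimum uses 5+0+15+5+10+10 = 45 GPU-h, leaving 305.
Rank by expected value per GPU-h: FtBase 20 > Eval 18 > Scale 16 > Pretrain 14 > Distill 11 > Align 8.
FtBase takes 85 more to reach its cap of 90 — 220 left.
Give Eval 20 more to hit its cap of 25 — 200 left.
Give Scale 45 more to hit its cap of 60 — 155 left.
Pretrain: +60 to 60 (cap) — 95 left.
Give Distill 70 more to hit its cap of 80 — 25 left.
Align has room for 80 more but only 25 remain, so it gets 35.
Total = 20×90 + 14×60 + 16×60 + 18×25 + 11×80 + 8×35 = 5210.

5210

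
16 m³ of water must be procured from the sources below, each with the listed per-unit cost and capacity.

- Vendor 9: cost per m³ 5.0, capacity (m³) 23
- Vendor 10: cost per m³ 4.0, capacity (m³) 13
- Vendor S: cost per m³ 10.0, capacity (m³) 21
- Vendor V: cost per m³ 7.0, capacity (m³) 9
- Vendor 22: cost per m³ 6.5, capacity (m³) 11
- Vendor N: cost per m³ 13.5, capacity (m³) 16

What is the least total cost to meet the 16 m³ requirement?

67

Cheapest first:
Vendor 10 at 4.0: take all 13 m³ → 3 still needed.
Vendor 9 at 5.0: take 3 of its 23 → requirement met.
Vendor 22, Vendor V, Vendor S, Vendor N: unused.
Cost = 13×4.0 + 3×5.0 = 67.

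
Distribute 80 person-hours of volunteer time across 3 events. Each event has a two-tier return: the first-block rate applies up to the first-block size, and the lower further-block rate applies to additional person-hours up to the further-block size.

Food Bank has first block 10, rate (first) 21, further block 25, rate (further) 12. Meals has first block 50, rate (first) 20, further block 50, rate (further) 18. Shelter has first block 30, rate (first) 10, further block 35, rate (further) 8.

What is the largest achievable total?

1570

Rank every tier by rate: Food Bank/T1 21 > Meals/T1 20 > Meals/T2 18 > Food Bank/T2 12 > Shelter/T1 10 > Shelter/T2 8.
Food Bank T1 at 21: fill all 10 ; 70 left.
Meals/T1 (20): +50 ; 20 left.
Meals T2 at 18: only 20 left, fill 20.
Total = 21×10 + 20×50 + 18×20 = 1570.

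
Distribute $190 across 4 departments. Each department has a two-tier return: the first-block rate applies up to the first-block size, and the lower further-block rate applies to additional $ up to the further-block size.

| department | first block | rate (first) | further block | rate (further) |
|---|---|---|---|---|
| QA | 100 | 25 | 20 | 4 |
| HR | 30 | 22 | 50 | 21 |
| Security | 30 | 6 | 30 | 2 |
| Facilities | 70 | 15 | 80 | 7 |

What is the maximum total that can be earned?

4360

Treat each block as its own option and order by rate: QA/T1 25 > HR/T1 22 > HR/T2 21 > Facilities/T1 15 > Facilities/T2 7 > Security/T1 6 > QA/T2 4 > Security/T2 2.
QA/T1 (25): +100 → 90 left.
HR/T1 (22): +30 → 60 left.
HR T2 at 21: fill all 50 → 10 left.
Facilities/T1: +10 of 70 at 15; pool empty.
Total = 25×100 + 22×30 + 21×50 + 15×10 = 4360.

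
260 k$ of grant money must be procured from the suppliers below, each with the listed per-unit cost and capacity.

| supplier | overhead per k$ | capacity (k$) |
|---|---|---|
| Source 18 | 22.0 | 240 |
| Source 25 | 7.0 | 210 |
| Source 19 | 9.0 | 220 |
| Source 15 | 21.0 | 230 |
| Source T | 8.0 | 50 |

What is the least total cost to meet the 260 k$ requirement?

Fill from the cheapest supplier first.
Source 25 at 7.0: take all 210 k$ — 50 still needed.
Source T (8.0): use full 50 — 0 k$ to go.
Source 19, Source 15, Source 18: unused.
Cost = 210×7.0 + 50×8.0 = 1870.

1870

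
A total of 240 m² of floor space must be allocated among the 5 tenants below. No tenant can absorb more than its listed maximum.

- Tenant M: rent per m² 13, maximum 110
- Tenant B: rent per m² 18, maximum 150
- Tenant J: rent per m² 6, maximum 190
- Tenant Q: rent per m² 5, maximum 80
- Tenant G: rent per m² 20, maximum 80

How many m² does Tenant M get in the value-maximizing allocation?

10

Order the tenants by rent per m²: Tenant G 20 > Tenant B 18 > Tenant M 13 > Tenant J 6 > Tenant Q 5.
Tenant G: +80 to 80 (cap) ; 160 left.
Tenant B takes 150 to reach its cap of 150 ; 10 left.
Tenant M: +10 (room for 110) → 10. Pool exhausted.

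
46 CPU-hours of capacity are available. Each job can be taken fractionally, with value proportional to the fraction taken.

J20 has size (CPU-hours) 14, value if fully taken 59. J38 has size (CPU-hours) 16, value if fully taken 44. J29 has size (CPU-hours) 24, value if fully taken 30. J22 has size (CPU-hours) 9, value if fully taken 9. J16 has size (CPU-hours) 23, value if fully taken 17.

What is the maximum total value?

123

Rank by value-to-size ratio: J20 59/14≈4.21, J38 44/16≈2.75, J29 30/24≈1.25, J22 9/9≈1, J16 17/23≈0.739.
J20: take in full, 14 CPU-hours for value 59 → 32 left.
Take all of J38 (16 CPU-hours, value 44) → 16 CPU-hours left.
Fill the last 16 CPU-hours with part of J29: 16/24 of it earns 20.
Total value = 123.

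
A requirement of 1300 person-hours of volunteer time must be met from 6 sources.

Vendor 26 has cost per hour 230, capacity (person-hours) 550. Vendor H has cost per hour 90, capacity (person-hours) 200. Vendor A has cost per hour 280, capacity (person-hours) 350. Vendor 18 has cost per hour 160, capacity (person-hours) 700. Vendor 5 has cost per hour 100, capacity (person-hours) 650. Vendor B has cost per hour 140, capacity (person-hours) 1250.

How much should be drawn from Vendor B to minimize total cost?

Cheapest first:
Take 200 from Vendor H at 90 → need 1100 more.
Take 650 from Vendor 5 at 100 → need 450 more.
Take 450 from Vendor B at 140 to finish.
Vendor 18, Vendor 26, Vendor A: unused.

450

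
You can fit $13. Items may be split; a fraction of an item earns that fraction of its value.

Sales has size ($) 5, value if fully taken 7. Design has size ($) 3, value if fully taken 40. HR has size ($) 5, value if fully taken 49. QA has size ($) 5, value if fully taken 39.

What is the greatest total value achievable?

Best value per unit of size first: Design 40/3≈13.3, HR 49/5≈9.8, QA 39/5≈7.8, Sales 7/5≈1.4.
All 3 $ of Design fit (value 40) → 10 remain.
All 5 $ of HR fit (value 49) → 5 remain.
All 5 $ of QA fit (value 39) → 0 remain.
Total value = 128.

128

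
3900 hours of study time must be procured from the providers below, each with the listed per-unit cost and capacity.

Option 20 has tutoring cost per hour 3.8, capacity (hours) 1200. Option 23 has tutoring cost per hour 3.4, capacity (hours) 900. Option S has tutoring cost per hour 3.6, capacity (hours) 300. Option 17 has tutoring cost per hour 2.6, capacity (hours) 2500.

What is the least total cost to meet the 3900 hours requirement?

Fill from the cheapest provider first.
Take 2500 from Option 17 at 2.6 → need 1400 more.
Take 900 from Option 23 at 3.4 → need 500 more.
Option S at 3.6: take all 300 hours → 200 still needed.
Option 20 at 3.8: take 200 of its 1200 → requirement met.
Cost = 2500×2.6 + 900×3.4 + 300×3.6 + 200×3.8 = 11400.

11400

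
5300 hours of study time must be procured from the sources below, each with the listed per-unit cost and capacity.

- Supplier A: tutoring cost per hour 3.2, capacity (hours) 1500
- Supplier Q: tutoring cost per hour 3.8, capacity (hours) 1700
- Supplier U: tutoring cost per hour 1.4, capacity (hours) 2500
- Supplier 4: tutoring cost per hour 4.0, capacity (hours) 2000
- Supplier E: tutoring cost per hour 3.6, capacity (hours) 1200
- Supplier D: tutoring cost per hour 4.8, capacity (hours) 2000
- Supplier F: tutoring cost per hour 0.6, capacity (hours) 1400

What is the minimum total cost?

Use sources in increasing cost order.
Supplier F (0.6): use full 1400 → 3900 hours to go.
Supplier U at 1.4: take all 2500 hours → 1400 still needed.
Supplier A (3.2): take the remaining 1400 → done.
Supplier E, Supplier Q, Supplier 4, Supplier D: unused.
Cost = 1400×0.6 + 2500×1.4 + 1400×3.2 = 8820.

8820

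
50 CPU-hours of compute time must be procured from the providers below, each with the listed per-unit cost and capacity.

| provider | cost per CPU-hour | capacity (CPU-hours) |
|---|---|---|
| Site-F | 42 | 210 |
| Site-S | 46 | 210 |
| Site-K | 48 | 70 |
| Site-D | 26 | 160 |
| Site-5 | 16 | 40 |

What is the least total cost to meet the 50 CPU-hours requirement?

900

Fill from the cheapest provider first.
Take 40 from Site-5 at 16 — need 10 more.
Site-D (26): take the remaining 10 — done.
Site-F, Site-S, Site-K: unused.
Cost = 40×16 + 10×26 = 900.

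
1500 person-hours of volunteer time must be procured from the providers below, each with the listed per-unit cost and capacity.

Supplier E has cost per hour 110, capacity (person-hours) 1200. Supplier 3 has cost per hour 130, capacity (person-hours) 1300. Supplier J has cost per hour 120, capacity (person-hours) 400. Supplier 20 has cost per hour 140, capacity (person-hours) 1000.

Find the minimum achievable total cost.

168000

Fill from the cheapest provider first.
Take 1200 from Supplier E at 110 → need 300 more.
Take 300 from Supplier J at 120 to finish.
Supplier 3, Supplier 20: unused.
Cost = 1200×110 + 300×120 = 168000.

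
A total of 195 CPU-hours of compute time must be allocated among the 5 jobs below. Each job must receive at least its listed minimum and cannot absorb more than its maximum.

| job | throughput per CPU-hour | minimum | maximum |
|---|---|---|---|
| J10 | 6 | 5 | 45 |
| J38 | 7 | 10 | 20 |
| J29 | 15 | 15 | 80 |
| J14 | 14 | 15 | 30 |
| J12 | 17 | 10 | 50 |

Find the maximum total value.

Meeting every minimum uses 5+10+15+15+10 = 55 CPU-hours, leaving 140.
Order the jobs by throughput per CPU-hour: J12 17 > J29 15 > J14 14 > J38 7 > J10 6.
J12: +40 to 50 (cap) → 100 left.
J29 takes 65 more to reach its cap of 80 → 35 left.
J14: +15 to 30 (cap) → 20 left.
J38 takes 10 more to reach its cap of 20 → 10 left.
Only 10 left; J10 takes them to reach 15.
Total = 6×15 + 7×20 + 15×80 + 14×30 + 17×50 = 2700.

2700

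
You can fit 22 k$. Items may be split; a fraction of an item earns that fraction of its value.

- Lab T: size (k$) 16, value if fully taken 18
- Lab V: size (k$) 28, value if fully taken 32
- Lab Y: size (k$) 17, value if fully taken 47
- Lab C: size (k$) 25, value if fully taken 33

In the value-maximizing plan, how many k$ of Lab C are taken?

Rank by value-to-size ratio: Lab Y 47/17≈2.76, Lab C 33/25≈1.32, Lab V 32/28≈1.14, Lab T 18/16≈1.12.
Take all of Lab Y (17 k$, value 47) ; 5 k$ left.
Only 5 k$ remain; take 5/25 of Lab C for value 33×5/25 = 6.6.

5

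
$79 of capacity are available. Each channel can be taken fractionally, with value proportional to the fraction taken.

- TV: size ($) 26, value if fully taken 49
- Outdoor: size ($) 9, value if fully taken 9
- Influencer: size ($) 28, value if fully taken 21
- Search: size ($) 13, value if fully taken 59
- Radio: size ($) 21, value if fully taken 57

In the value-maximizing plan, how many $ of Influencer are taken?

10

Sort by value density: Search 59/13≈4.54, Radio 57/21≈2.71, TV 49/26≈1.88, Outdoor 9/9≈1, Influencer 21/28≈0.75.
Take all of Search (13 $, value 59) ; 66 $ left.
Take all of Radio (21 $, value 57) ; 45 $ left.
All 26 $ of TV fit (value 49) ; 19 remain.
Outdoor: take in full, 9 $ for value 9 ; 10 left.
Only 10 $ remain; take 10/28 of Influencer for value 21×10/28 = 7.5.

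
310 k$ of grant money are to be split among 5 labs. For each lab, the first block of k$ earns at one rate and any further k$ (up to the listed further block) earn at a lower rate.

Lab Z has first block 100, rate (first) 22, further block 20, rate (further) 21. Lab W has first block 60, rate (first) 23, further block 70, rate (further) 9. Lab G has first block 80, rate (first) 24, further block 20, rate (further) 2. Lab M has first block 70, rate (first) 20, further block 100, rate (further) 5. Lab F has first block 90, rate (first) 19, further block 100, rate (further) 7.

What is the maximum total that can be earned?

6920

Rank every tier by rate: Lab G/tier1 24 > Lab W/tier1 23 > Lab Z/tier1 22 > Lab Z/tier2 21 > Lab M/tier1 20 > Lab F/tier1 19 > Lab W/tier2 9 > Lab F/tier2 7 > Lab M/tier2 5 > Lab G/tier2 2.
Lab G/tier1 (24): +80 → 230 left.
Fill Lab W tier1 block (60 at 23) → 170 left.
Fill Lab Z tier1 block (100 at 22) → 70 left.
Lab Z/tier2 (21): +20 → 50 left.
Lab M tier1 at 20: only 50 left, fill 50.
Total = 24×80 + 23×60 + 22×100 + 21×20 + 20×50 = 6920.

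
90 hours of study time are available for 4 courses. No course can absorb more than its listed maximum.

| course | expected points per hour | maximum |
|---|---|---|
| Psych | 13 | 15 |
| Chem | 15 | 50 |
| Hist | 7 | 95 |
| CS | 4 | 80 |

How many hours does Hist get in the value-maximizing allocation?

25

Rank by expected points per hour: Chem 15 > Psych 13 > Hist 7 > CS 4.
Chem: +50 to 50 (cap) ; 40 left.
Psych takes 15 to reach its cap of 15 ; 25 left.
Hist has room for 95 but only 25 remain, so it gets 25.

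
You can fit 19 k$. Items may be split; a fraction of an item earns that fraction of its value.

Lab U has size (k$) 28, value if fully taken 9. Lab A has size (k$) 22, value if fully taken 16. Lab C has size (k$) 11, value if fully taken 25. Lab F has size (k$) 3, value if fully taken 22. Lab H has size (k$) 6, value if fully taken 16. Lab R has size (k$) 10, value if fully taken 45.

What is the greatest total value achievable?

83

Rank by value-to-size ratio: Lab F 22/3≈7.33, Lab R 45/10≈4.5, Lab H 16/6≈2.67, Lab C 25/11≈2.27, Lab A 16/22≈0.727, Lab U 9/28≈0.321.
Lab F: take in full, 3 k$ for value 22 → 16 left.
Take all of Lab R (10 k$, value 45) → 6 k$ left.
All 6 k$ of Lab H fit (value 16) → 0 remain.
Total value = 83.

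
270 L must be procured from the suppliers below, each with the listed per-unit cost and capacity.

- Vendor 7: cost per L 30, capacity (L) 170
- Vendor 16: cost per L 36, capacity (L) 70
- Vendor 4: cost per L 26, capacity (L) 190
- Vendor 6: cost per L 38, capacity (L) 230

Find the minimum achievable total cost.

Use suppliers in increasing cost order.
Vendor 4 (26): use full 190 ; 80 L to go.
Vendor 7 (30): take the remaining 80 ; done.
Vendor 16, Vendor 6: unused.
Cost = 190×26 + 80×30 = 7340.

7340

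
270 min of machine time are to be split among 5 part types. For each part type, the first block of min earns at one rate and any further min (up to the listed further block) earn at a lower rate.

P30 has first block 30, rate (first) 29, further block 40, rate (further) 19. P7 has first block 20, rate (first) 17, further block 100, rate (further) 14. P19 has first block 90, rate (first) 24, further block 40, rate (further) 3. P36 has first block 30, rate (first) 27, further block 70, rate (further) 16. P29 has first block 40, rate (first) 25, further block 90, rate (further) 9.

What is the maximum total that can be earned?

6260

Rank every tier by rate: P30/first 29 > P36/first 27 > P29/first 25 > P19/first 24 > P30/second 19 > P7/first 17 > P36/second 16 > P7/second 14 > P29/second 9 > P19/second 3.
P30/first (29): +30 → 240 left.
P36/first (27): +30 → 210 left.
P29 first at 25: fill all 40 → 170 left.
P19/first (24): +90 → 80 left.
P30 second at 19: fill all 40 → 40 left.
Fill P7 first block (20 at 17) → 20 left.
P36 second at 16: only 20 left, fill 20.
Total = 29×30 + 27×30 + 25×40 + 24×90 + 19×40 + 17×20 + 16×20 = 6260.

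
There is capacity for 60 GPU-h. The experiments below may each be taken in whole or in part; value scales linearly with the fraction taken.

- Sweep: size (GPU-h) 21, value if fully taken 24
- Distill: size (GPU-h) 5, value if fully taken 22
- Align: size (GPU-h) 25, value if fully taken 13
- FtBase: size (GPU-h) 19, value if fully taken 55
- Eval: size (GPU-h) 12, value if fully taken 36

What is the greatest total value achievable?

Sort by value density: Distill 22/5≈4.4, Eval 36/12≈3, FtBase 55/19≈2.89, Sweep 24/21≈1.14, Align 13/25≈0.52.
All 5 GPU-h of Distill fit (value 22) — 55 remain.
Eval: take in full, 12 GPU-h for value 36 — 43 left.
All 19 GPU-h of FtBase fit (value 55) — 24 remain.
Take all of Sweep (21 GPU-h, value 24) — 3 GPU-h left.
Only 3 GPU-h remain; take 3/25 of Align for value 13×3/25 = 1.56.
Total value = 138.56.

138.56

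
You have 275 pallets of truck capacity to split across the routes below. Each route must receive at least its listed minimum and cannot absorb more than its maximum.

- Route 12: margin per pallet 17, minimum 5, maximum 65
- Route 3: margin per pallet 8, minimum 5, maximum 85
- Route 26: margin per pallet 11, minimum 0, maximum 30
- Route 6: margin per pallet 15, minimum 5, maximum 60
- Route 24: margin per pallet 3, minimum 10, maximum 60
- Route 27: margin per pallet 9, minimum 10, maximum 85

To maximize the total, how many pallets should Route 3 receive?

25

Meeting every minimum uses 5+5+0+5+10+10 = 35 pallets, leaving 240.
Highest margin per pallet first: Route 12 17 > Route 6 15 > Route 26 11 > Route 27 9 > Route 3 8 > Route 24 3.
Route 12: +60 to 65 (cap) ; 180 left.
Route 6 takes 55 more to reach its cap of 60 ; 125 left.
Route 26: +30 to 30 (cap) ; 95 left.
Route 27 takes 75 more to reach its cap of 85 ; 20 left.
Only 20 left; Route 3 takes them to reach 25.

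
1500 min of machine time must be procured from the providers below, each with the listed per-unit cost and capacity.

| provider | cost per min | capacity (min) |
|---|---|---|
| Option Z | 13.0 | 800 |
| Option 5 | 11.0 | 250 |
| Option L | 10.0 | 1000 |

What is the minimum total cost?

16000

Use providers in increasing cost order.
Take 1000 from Option L at 10.0 ; need 500 more.
Option 5 at 11.0: take all 250 min ; 250 still needed.
Option Z (13.0): take the remaining 250 ; done.
Cost = 1000×10.0 + 250×11.0 + 250×13.0 = 16000.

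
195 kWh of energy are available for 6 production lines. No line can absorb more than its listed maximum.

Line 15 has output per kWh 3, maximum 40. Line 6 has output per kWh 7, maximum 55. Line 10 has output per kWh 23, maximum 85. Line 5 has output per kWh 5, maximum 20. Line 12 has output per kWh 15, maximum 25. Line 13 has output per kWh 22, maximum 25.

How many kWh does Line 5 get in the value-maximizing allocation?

Rank by output per kWh: Line 10 23 > Line 13 22 > Line 12 15 > Line 6 7 > Line 5 5 > Line 15 3.
Give Line 10 85 to hit its cap of 85 — 110 left.
Give Line 13 25 to hit its cap of 25 — 85 left.
Line 12: +25 to 25 (cap) — 60 left.
Give Line 6 55 to hit its cap of 55 — 5 left.
Only 5 left; Line 5 takes them to reach 5.

5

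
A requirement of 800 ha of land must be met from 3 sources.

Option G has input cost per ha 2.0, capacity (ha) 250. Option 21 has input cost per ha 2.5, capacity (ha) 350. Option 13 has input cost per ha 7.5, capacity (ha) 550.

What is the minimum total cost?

Use sources in increasing cost order.
Take 250 from Option G at 2.0 — need 550 more.
Option 21 (2.5): use full 350 — 200 ha to go.
Option 13 at 7.5: take 200 of its 550 — requirement met.
Cost = 250×2.0 + 350×2.5 + 200×7.5 = 2875.

2875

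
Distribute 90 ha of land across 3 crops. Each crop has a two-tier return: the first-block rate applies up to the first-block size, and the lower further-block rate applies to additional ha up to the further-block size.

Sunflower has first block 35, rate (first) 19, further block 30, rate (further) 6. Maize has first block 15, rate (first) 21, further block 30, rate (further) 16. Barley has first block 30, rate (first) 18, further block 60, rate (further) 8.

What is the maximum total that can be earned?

1680

Treat each block as its own option and order by rate: Maize/T1 21 > Sunflower/T1 19 > Barley/T1 18 > Maize/T2 16 > Barley/T2 8 > Sunflower/T2 6.
Maize T1 at 21: fill all 15 → 75 left.
Fill Sunflower T1 block (35 at 19) → 40 left.
Barley/T1 (18): +30 → 10 left.
10 remain; put them into Maize T2 at 16.
Total = 21×15 + 19×35 + 18×30 + 16×10 = 1680.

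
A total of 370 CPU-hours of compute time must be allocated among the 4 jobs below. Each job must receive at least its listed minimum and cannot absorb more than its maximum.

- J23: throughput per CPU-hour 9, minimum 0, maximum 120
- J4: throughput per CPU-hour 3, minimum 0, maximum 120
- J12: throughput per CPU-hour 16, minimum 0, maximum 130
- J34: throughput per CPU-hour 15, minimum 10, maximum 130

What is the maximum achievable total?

5020

Meeting every minimum uses 0+0+0+10 = 10 CPU-hours, leaving 360.
Rank by throughput per CPU-hour: J12 16 > J34 15 > J23 9 > J4 3.
J12 takes 130 more to reach its cap of 130 → 230 left.
Give J34 120 more to hit its cap of 130 → 110 left.
J23 has room for 120 more but only 110 remain, so it gets 110.
Total = 9×110 + 16×130 + 15×130 = 5020.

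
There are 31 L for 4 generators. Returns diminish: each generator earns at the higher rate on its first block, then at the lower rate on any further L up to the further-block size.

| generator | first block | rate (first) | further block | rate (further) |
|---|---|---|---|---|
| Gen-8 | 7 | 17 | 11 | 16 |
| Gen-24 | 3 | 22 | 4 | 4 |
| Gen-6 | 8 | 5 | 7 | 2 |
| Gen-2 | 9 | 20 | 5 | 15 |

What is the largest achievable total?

556

Order all 8 blocks by rate: Gen-24/T1 22 > Gen-2/T1 20 > Gen-8/T1 17 > Gen-8/T2 16 > Gen-2/T2 15 > Gen-6/T1 5 > Gen-24/T2 4 > Gen-6/T2 2.
Gen-24/T1 (22): +3 — 28 left.
Fill Gen-2 T1 block (9 at 20) — 19 left.
Fill Gen-8 T1 block (7 at 17) — 12 left.
Gen-8 T2 at 16: fill all 11 — 1 left.
Gen-2 T2 at 15: only 1 left, fill 1.
Total = 22×3 + 20×9 + 17×7 + 16×11 + 15×1 = 556.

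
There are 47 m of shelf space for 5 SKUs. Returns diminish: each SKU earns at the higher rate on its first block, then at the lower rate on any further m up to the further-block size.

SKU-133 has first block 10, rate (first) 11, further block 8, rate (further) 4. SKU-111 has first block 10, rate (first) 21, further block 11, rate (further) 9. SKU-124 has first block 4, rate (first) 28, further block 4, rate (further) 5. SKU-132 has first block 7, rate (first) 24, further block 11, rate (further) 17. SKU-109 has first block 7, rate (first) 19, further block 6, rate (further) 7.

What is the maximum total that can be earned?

Treat each block as its own option and order by rate: SKU-124/first 28 > SKU-132/first 24 > SKU-111/first 21 > SKU-109/first 19 > SKU-132/second 17 > SKU-133/first 11 > SKU-111/second 9 > SKU-109/second 7 > SKU-124/second 5 > SKU-133/second 4.
Fill SKU-124 first block (4 at 28) — 43 left.
SKU-132 first at 24: fill all 7 — 36 left.
SKU-111 first at 21: fill all 10 — 26 left.
SKU-109/first (19): +7 — 19 left.
SKU-132 second at 17: fill all 11 — 8 left.
SKU-133 first at 11: only 8 left, fill 8.
Total = 28×4 + 24×7 + 21×10 + 19×7 + 17×11 + 11×8 = 898.

898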